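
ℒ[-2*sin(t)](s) -2/(s^2 + 1)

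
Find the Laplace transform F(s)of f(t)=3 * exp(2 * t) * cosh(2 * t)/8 3 * (s - 2)/(8 * s * (s - 4))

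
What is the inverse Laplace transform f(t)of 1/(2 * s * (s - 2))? exp(t) * sinh(t)/2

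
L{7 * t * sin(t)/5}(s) 14 * s/(5 * (s^2 + 1)^2)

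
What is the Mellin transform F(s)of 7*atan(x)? -7*pi*sec(pi*s/2)/(2*s)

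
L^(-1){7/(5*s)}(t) 7/5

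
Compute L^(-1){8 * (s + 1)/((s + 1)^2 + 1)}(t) 8 * exp(-t) * cos(t)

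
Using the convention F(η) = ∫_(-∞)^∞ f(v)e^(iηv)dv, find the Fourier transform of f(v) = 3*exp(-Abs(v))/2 3/(η^2 + 1)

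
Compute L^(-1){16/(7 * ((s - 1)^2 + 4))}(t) 8 * exp(t) * sin(2 * t)/7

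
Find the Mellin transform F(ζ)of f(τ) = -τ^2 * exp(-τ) -gamma(ζ + 2)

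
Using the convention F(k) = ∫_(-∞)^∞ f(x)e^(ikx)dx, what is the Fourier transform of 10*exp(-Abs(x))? 20/(k^2 + 1)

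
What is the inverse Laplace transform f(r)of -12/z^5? -r^4/2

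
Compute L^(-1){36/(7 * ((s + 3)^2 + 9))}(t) 12 * exp(-3 * t) * sin(3 * t)/7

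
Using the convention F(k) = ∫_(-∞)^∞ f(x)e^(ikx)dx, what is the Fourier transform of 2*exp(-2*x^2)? sqrt(2)*sqrt(pi)*exp(-k^2/8)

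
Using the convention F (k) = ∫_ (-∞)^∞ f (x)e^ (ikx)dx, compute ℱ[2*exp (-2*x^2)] sqrt (2)*sqrt (pi)*exp (-k^2/8)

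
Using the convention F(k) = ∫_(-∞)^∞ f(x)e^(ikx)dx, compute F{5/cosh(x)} 5*pi/cosh(pi*k/2)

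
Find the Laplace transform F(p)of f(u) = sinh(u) 1/(p^2 - 1)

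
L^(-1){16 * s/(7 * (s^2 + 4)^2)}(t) 4 * t * sin(2 * t)/7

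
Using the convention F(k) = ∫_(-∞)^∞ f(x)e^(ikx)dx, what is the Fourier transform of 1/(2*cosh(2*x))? pi/(4*cosh(pi*k/4))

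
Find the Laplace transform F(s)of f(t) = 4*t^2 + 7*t 7/s^2 + 8/s^3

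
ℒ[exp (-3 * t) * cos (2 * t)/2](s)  (s+3)/ (2 * ( (s+3)^2+4))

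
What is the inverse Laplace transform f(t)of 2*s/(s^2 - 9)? 2*cosh(3*t)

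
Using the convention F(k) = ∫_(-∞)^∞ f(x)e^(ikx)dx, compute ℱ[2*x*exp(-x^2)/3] I*sqrt(pi)*k*exp(-k^2/4)/3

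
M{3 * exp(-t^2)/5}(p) 3 * gamma(p/2)/10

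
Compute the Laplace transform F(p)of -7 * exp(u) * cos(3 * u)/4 7 * (1 - p)/(4 * ((p - 1)^2+9))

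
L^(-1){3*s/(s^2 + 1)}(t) 3*cos(t)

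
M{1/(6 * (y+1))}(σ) pi * csc(pi * σ)/6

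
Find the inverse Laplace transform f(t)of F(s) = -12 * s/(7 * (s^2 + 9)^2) -2 * t * sin(3 * t)/7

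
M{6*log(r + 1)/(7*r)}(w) -6*pi*csc(pi*w)/(7*w - 7)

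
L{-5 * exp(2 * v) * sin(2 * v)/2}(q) -5/((q - 2)^2 + 4)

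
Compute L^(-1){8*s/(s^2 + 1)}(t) 8*cos(t)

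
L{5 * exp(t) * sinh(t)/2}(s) 5/(2 * s * (s - 2))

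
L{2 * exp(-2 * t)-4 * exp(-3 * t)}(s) 2/(s + 2)-4/(s + 3)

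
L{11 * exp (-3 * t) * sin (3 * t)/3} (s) 11/ ( (s + 3)^2 + 9)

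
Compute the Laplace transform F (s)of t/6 1/ (6 * s^2)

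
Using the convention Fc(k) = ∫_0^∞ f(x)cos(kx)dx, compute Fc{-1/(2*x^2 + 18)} -pi*exp(-3*k)/12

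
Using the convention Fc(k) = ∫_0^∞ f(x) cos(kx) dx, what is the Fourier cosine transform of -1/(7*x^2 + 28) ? -pi*exp(-2*k) /28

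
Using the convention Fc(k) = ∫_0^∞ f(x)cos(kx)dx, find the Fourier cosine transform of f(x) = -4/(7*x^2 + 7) -2*pi*exp(-k)/7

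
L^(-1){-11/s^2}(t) -11*t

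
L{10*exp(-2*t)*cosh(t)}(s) 10*(s + 2)/((s + 2)^2-1)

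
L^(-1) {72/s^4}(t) 12*t^3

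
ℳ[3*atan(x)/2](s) -3*pi*sec(pi*s/2)/(4*s)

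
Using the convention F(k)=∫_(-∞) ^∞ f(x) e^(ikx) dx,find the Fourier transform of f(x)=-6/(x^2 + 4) -3*pi*exp(-2*Abs(k) ) 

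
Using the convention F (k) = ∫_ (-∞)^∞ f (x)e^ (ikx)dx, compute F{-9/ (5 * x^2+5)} -9 * pi * exp (-Abs (k))/5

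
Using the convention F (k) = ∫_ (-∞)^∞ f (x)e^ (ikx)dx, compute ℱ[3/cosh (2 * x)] 3 * pi/ (2 * cosh (pi * k/4))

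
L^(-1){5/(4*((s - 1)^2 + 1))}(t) 5*exp(t)*sin(t)/4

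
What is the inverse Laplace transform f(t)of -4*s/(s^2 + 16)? -4*cos(4*t)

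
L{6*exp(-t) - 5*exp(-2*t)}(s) 6/(s + 1) - 5/(s + 2)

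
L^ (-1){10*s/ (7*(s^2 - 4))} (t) 10*cosh (2*t)/7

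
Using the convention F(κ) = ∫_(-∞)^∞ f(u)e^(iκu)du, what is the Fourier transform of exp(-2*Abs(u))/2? 2/(κ^2+4)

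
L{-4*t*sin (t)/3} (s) -8*s/ (3*(s^2+1)^2)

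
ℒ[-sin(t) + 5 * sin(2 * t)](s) 10/(s^2 + 4)-1/(s^2 + 1)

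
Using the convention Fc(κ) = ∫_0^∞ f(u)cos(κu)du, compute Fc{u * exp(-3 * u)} (9 - κ^2)/(κ^2 + 9)^2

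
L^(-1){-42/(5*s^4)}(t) -7*t^3/5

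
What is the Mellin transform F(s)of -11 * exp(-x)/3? -11 * gamma(s)/3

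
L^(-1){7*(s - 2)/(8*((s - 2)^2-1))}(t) 7*exp(2*t)*cosh(t)/8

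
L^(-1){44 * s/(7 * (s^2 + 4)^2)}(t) 11 * t * sin(2 * t)/7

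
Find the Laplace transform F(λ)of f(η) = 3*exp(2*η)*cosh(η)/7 3*(λ - 2)/(7*((λ - 2)^2 - 1))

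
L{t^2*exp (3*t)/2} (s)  (s - 3)^ (-3)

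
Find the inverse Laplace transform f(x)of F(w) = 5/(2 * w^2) 5 * x/2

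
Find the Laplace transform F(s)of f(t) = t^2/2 s^(-3)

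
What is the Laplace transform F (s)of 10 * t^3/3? 20/s^4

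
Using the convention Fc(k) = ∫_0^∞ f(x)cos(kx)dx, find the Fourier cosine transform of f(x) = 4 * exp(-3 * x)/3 4/(k^2 + 9)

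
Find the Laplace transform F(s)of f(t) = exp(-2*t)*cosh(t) (s + 2)/((s + 2)^2 - 1)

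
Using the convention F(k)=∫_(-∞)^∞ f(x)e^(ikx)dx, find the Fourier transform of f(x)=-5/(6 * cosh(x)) -5 * pi/(6 * cosh(pi * k/2))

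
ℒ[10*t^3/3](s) 20/s^4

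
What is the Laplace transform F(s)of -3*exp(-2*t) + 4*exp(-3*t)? 4/(s + 3) - 3/(s + 2)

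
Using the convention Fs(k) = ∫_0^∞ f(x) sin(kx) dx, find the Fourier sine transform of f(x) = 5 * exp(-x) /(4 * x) 5 * atan(k) /4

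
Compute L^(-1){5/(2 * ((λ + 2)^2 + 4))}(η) 5 * exp(-2 * η) * sin(2 * η)/4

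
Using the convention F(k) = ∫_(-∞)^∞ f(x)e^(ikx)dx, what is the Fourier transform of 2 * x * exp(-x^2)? I * sqrt(pi) * k * exp(-k^2/4)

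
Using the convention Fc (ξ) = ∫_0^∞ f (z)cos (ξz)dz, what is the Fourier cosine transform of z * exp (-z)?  (1 - ξ^2)/ (ξ^2 + 1)^2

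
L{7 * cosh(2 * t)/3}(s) 7 * s/(3 * (s^2 - 4))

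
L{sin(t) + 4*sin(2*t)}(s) 1/(s^2 + 1) + 8/(s^2 + 4)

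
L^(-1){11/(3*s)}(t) 11/3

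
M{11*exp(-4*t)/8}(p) 11*gamma(p)/(8*2^(2*p))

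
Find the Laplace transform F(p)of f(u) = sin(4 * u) 4/(p^2 + 16)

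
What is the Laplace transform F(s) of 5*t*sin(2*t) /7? 20*s/(7*(s^2 + 4) ^2) 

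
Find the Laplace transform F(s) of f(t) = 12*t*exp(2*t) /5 12/(5*(s - 2) ^2) 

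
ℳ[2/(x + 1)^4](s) gamma(s)*gamma(4 - s)/3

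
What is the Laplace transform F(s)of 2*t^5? 240/s^6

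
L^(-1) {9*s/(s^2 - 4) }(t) 9*cosh(2*t) 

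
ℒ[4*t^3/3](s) 8/s^4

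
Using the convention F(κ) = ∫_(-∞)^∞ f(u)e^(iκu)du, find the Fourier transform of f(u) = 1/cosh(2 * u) pi/(2 * cosh(pi * κ/4))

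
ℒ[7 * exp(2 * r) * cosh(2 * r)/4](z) 7 * (z - 2)/(4 * z * (z - 4))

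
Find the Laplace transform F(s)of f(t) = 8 8/s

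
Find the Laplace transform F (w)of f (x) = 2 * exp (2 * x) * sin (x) 2/ ( (w - 2)^2+1)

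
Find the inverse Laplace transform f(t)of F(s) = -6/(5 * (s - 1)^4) -t^3 * exp(t)/5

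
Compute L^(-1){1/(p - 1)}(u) exp(u)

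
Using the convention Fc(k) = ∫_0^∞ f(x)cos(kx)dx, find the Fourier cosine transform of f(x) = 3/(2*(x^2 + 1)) 3*pi*exp(-k)/4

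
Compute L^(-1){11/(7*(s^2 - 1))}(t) 11*sinh(t)/7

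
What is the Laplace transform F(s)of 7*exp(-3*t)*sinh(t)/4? 7/(4*((s+3)^2 - 1))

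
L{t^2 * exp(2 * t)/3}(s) 2/(3 * (s - 2)^3)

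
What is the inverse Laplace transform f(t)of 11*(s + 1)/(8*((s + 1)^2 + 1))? 11*exp(-t)*cos(t)/8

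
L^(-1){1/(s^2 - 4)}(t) sinh(2*t)/2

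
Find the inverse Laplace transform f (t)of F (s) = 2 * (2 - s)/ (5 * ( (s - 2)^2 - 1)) -2 * exp (2 * t) * cosh (t)/5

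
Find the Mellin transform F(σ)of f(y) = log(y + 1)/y -pi * csc(pi * σ)/(σ - 1)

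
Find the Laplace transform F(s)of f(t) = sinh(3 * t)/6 1/(2 * (s^2 - 9))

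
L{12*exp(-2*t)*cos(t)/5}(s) 12*(s + 2)/(5*((s + 2)^2 + 1))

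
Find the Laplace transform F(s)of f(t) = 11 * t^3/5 66/(5 * s^4)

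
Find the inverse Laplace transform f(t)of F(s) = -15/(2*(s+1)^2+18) -5*exp(-t)*sin(3*t)/2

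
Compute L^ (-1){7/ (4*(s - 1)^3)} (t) 7*t^2*exp (t)/8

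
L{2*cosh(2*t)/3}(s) 2*s/(3*(s^2 - 4))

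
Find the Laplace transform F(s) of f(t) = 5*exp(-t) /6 5/(6*(s+1) ) 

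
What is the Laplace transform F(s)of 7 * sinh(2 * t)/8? 7/(4 * (s^2 - 4))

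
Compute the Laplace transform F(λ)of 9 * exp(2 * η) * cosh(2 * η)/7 9 * (λ - 2)/(7 * λ * (λ - 4))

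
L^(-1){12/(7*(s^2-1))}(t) 12*sinh(t)/7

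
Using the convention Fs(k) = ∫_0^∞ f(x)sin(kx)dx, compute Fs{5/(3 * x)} 5 * pi/6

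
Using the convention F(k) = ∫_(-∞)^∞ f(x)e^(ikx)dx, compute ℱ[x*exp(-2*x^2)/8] sqrt(2)*I*sqrt(pi)*k*exp(-k^2/8)/64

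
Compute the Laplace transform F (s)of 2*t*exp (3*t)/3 2/ (3*(s - 3)^2)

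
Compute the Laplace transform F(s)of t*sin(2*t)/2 2*s/(s^2 + 4)^2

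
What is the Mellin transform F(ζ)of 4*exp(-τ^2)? 2*gamma(ζ/2)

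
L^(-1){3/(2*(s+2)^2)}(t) 3*t*exp(-2*t)/2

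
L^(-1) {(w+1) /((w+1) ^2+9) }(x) exp(-x)*cos(3*x) 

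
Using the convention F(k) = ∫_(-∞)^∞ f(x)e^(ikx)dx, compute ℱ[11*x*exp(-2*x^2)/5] 11*sqrt(2)*I*sqrt(pi)*k*exp(-k^2/8)/40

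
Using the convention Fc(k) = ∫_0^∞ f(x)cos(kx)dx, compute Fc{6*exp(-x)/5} 6/(5*(k^2 + 1))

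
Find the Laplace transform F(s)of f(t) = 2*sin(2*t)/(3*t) 2*atan(2/s)/3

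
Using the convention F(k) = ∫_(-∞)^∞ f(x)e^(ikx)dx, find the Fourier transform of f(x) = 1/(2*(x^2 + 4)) pi*exp(-2*Abs(k))/4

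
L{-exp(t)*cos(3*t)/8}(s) (1 - s)/(8*((s - 1)^2 + 9))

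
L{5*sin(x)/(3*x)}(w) 5*atan(1/w)/3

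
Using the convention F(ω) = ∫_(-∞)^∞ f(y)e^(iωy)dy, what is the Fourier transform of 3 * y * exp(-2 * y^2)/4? 3 * sqrt(2) * I * sqrt(pi) * ω * exp(-ω^2/8)/32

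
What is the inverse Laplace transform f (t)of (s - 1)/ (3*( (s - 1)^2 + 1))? exp (t)*cos (t)/3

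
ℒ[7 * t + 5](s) 7/s^2 + 5/s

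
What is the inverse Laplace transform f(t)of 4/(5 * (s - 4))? 4 * exp(4 * t)/5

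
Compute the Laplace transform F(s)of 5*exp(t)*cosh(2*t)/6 5*(s - 1)/(6*((s - 1)^2 - 4))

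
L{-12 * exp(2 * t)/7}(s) -12/(7 * s - 14)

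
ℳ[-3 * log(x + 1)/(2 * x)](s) 3 * pi * csc(pi * s)/(2 * (s - 1))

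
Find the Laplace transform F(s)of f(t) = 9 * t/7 9/(7 * s^2)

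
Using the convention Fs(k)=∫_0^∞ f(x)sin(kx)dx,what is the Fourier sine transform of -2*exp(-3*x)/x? -2*atan(k/3)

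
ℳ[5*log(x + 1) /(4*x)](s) -5*pi*csc(pi*s) /(4*s - 4) 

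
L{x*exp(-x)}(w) (w + 1)^(-2)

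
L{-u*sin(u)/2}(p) -p/(p^2+1)^2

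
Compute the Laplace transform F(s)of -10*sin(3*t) -30/(s^2 + 9)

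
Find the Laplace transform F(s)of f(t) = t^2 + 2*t 2/s^2 + 2/s^3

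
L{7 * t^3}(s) 42/s^4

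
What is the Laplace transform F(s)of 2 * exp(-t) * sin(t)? 2/((s + 1)^2 + 1)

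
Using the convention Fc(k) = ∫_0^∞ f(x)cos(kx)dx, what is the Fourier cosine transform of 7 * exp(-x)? 7/(k^2+1)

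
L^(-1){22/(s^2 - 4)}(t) 11*sinh(2*t)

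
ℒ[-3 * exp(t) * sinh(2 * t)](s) -6/((s - 1)^2 - 4)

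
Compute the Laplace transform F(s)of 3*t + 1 1/s + 3/s^2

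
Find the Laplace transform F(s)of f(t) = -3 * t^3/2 -9/s^4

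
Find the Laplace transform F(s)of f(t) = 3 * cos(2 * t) 3 * s/(s^2+4)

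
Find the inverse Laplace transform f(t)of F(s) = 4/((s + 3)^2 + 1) 4 * exp(-3 * t) * sin(t)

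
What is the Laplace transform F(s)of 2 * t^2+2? 4/s^3+2/s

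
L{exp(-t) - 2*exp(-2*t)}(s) 1/(s+1) - 2/(s+2)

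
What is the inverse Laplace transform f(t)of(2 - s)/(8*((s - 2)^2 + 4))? -exp(2*t)*cos(2*t)/8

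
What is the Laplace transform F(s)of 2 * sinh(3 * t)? 6/(s^2 - 9)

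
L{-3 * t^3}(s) -18/s^4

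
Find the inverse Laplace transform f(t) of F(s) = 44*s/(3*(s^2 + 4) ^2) 11*t*sin(2*t) /3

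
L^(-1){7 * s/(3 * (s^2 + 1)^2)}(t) 7 * t * sin(t)/6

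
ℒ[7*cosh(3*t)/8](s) 7*s/(8*(s^2 - 9))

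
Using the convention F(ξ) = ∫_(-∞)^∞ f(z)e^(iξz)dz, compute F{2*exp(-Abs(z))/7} 4/(7*(ξ^2+1))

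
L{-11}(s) -11/s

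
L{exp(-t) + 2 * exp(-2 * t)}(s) 2/(s + 2) + 1/(s + 1)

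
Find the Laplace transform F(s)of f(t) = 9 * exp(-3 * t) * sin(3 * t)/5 27/(5 * ((s + 3)^2 + 9))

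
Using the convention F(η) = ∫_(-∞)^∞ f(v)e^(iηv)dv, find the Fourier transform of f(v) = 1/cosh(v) pi/cosh(pi*η/2)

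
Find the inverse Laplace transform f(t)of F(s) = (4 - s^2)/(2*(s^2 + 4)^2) -t*cos(2*t)/2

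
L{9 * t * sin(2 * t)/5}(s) 36 * s/(5 * (s^2 + 4)^2)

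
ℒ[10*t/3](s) 10/(3*s^2)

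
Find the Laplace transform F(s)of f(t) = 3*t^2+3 3/s+6/s^3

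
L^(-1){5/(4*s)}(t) 5/4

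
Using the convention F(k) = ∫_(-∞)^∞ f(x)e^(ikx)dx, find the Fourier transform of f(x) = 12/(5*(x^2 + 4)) 6*pi*exp(-2*Abs(k))/5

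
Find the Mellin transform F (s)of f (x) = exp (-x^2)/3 gamma (s/2)/6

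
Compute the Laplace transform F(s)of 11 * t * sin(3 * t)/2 33 * s/(s^2+9)^2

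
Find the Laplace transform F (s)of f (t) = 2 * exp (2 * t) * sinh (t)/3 2/ (3 * ( (s - 2)^2 - 1))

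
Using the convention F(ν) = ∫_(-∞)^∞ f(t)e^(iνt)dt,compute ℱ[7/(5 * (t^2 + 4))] 7 * pi * exp(-2 * Abs(ν))/10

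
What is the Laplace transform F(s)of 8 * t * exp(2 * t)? 8/(s - 2)^2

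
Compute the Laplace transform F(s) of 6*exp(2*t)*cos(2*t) 6*(s - 2) /((s - 2) ^2 + 4) 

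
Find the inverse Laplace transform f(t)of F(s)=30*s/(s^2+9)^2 5*t*sin(3*t)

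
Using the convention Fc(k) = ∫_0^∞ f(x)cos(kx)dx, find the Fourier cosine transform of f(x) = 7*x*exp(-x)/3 7*(1 - k^2)/(3*(k^2+1)^2)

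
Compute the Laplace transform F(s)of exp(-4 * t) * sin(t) 1/((s+4)^2+1)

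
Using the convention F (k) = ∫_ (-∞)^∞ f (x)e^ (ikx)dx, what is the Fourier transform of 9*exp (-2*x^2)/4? 9*sqrt (2)*sqrt (pi)*exp (-k^2/8)/8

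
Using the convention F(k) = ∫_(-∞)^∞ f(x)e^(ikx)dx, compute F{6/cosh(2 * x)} 3 * pi/cosh(pi * k/4)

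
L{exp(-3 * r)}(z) 1/(z + 3)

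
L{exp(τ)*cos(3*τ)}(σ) (σ - 1)/((σ - 1)^2 + 9)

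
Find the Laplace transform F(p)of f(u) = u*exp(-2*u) (p + 2)^(-2)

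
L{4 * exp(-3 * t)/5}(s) 4/(5 * (s + 3))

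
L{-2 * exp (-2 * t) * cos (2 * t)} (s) 2 * (-s - 2)/ ( (s+2)^2+4)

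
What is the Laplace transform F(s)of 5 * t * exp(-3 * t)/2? 5/(2 * (s + 3)^2)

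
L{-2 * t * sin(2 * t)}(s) -8 * s/(s^2 + 4)^2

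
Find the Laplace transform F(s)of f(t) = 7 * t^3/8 21/(4 * s^4)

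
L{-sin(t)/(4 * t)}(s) -atan(1/s)/4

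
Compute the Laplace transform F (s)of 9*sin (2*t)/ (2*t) 9*atan (2/s)/2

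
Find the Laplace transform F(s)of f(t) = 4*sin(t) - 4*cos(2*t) 4/(s^2 + 1) - 4*s/(s^2 + 4)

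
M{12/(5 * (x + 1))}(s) 12 * pi * csc(pi * s)/5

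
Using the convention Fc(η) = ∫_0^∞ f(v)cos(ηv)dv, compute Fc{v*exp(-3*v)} (9 - η^2)/(η^2 + 9)^2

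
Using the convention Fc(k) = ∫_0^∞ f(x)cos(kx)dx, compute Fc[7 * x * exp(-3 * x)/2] 7 * (9 - k^2)/(2 * (k^2 + 9)^2)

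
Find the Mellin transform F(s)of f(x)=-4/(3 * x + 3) -4 * pi * csc(pi * s)/3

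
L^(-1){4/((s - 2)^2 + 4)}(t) 2 * exp(2 * t) * sin(2 * t)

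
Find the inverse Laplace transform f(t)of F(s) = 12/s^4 2*t^3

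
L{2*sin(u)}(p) 2/(p^2 + 1)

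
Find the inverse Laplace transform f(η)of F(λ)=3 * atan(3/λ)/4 3 * sin(3 * η)/(4 * η)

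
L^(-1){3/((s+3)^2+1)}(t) 3*exp(-3*t)*sin(t)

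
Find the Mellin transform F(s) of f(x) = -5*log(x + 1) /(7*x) 5*pi*csc(pi*s) /(7*(s - 1) ) 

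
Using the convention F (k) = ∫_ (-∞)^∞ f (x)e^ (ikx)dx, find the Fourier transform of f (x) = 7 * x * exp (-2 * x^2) 7 * sqrt (2) * I * sqrt (pi) * k * exp (-k^2/8)/8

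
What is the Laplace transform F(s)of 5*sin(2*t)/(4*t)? 5*atan(2/s)/4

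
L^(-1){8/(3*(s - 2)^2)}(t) 8*t*exp(2*t)/3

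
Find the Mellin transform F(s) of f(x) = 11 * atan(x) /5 -11 * pi * sec(pi * s/2) /(10 * s) 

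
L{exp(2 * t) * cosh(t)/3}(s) (s - 2)/(3 * ((s - 2)^2 - 1))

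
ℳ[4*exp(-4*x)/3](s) 2^(2 - 2*s)*gamma(s)/3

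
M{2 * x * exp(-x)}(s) 2 * gamma(s+1)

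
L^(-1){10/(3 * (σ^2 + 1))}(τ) 10 * sin(τ)/3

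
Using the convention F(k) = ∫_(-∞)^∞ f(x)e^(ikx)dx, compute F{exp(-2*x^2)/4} sqrt(2)*sqrt(pi)*exp(-k^2/8)/8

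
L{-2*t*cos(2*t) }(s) 2*(4 - s^2) /(s^2 + 4) ^2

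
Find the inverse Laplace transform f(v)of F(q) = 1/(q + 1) exp(-v)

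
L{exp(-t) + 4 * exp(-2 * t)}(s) 1/(s + 1) + 4/(s + 2)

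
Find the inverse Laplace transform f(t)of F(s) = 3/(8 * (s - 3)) 3 * exp(3 * t)/8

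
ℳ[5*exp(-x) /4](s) 5*gamma(s) /4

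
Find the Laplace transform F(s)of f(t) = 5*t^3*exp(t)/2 15/(s - 1)^4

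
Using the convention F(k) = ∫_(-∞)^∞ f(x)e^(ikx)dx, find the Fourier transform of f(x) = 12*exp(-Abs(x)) 24/(k^2 + 1)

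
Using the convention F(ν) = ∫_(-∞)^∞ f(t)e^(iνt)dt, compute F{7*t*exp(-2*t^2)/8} 7*sqrt(2)*I*sqrt(pi)*ν*exp(-ν^2/8)/64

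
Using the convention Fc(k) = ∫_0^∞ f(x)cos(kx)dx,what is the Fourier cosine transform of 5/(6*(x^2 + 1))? 5*pi*exp(-k)/12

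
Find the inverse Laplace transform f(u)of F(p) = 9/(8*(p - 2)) 9*exp(2*u)/8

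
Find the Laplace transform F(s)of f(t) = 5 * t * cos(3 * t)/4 5 * (s^2 - 9)/(4 * (s^2 + 9)^2)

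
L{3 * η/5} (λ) 3/ (5 * λ^2)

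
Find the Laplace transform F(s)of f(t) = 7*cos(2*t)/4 7*s/(4*(s^2 + 4))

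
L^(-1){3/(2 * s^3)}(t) 3 * t^2/4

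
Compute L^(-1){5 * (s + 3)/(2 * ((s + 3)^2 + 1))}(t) 5 * exp(-3 * t) * cos(t)/2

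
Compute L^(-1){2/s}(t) 2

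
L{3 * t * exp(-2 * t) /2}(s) 3/(2 * (s + 2) ^2) 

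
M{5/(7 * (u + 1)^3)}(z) 5 * pi * (z - 2) * (z - 1)/(14 * sin(pi * z))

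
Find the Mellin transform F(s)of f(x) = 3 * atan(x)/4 -3 * pi * sec(pi * s/2)/(8 * s)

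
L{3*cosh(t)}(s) 3*s/(s^2 - 1)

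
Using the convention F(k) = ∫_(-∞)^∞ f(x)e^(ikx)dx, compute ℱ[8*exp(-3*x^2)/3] 8*sqrt(3)*sqrt(pi)*exp(-k^2/12)/9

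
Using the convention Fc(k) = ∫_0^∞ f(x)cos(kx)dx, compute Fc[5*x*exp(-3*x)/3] 5*(9 - k^2)/(3*(k^2 + 9)^2)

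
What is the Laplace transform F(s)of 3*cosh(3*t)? 3*s/(s^2-9)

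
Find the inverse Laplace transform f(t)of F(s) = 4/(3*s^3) 2*t^2/3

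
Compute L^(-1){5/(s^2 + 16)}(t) 5*sin(4*t)/4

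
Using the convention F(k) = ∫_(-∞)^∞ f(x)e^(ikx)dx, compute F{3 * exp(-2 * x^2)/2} 3 * sqrt(2) * sqrt(pi) * exp(-k^2/8)/4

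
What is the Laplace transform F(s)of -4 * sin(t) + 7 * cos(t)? 7 * s/(s^2 + 1) - 4/(s^2 + 1)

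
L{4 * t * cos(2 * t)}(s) 4 * (s^2 - 4)/(s^2 + 4)^2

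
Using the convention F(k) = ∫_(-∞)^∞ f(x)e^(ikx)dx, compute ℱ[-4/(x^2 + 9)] -4 * pi * exp(-3 * Abs(k))/3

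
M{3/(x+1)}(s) 3 * pi * csc(pi * s)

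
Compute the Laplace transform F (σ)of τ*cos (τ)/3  (σ^2 - 1)/ (3*(σ^2 + 1)^2)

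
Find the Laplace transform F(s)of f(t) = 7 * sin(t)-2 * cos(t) 7/(s^2 + 1)-2 * s/(s^2 + 1)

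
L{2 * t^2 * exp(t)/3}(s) 4/(3 * (s - 1)^3)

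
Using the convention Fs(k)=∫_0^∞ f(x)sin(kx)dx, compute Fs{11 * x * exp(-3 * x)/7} 66 * k/(7 * (k^2+9)^2)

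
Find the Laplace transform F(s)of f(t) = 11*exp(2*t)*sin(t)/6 11/(6*((s - 2)^2 + 1))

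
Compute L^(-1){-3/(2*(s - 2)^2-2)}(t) -3*exp(2*t)*sinh(t)/2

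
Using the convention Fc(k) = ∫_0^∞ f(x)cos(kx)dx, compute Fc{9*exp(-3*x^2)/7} 3*sqrt(3)*sqrt(pi)*exp(-k^2/12)/14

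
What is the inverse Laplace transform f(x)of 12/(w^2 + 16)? 3 * sin(4 * x)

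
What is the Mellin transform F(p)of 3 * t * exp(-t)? 3 * gamma(p + 1)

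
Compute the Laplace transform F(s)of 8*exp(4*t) 8/(s - 4)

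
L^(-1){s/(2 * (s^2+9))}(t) cos(3 * t)/2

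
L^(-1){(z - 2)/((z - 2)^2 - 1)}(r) exp(2 * r) * cosh(r)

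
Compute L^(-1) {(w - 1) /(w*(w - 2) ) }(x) exp(x)*cosh(x) 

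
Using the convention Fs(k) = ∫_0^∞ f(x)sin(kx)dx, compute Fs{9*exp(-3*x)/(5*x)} 9*atan(k/3)/5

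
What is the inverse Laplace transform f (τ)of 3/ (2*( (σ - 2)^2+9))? exp (2*τ)*sin (3*τ)/2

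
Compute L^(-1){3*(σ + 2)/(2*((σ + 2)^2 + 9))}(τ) 3*exp(-2*τ)*cos(3*τ)/2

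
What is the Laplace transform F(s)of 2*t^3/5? 12/(5*s^4)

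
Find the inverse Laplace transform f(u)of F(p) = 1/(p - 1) exp(u)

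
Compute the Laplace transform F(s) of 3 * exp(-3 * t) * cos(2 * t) 3 * (s + 3) /((s + 3) ^2 + 4) 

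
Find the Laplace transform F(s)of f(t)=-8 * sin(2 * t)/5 -16/(5 * s^2 + 20)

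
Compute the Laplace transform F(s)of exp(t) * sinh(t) 1/(s * (s - 2))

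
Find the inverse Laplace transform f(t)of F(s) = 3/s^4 t^3/2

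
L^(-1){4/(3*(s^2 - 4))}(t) 2*sinh(2*t)/3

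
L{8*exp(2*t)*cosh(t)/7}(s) 8*(s - 2)/(7*((s - 2)^2 - 1))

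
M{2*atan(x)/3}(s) -pi*sec(pi*s/2)/(3*s)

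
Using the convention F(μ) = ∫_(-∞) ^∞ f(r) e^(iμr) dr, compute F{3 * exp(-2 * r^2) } 3 * sqrt(2) * sqrt(pi) * exp(-μ^2/8) /2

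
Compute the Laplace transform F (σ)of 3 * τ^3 18/σ^4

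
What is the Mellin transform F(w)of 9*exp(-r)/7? 9*gamma(w)/7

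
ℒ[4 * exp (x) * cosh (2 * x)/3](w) 4 * (w - 1)/ (3 * ( (w - 1)^2 - 4))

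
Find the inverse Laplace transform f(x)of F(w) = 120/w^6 x^5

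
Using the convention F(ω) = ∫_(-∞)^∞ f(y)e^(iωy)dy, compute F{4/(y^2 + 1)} 4*pi*exp(-Abs(ω))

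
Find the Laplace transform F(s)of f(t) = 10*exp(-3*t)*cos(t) 10*(s + 3)/((s + 3)^2 + 1)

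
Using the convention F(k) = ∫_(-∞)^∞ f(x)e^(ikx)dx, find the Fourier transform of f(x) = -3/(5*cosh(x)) -3*pi/(5*cosh(pi*k/2))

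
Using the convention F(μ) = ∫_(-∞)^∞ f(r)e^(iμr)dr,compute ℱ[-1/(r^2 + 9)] -pi*exp(-3*Abs(μ))/3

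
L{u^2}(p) 2/p^3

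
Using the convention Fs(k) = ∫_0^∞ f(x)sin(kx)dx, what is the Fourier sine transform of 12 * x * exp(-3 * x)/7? 72 * k/(7 * (k^2 + 9)^2)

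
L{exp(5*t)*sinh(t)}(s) 1/((s - 5)^2 - 1)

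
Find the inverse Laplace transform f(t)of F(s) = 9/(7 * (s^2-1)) 9 * sinh(t)/7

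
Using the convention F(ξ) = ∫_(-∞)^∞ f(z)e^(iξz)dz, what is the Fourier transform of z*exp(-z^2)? I*sqrt(pi)*ξ*exp(-ξ^2/4)/2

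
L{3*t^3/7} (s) 18/ (7*s^4)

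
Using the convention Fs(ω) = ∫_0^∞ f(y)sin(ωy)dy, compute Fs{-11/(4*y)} -11*pi/8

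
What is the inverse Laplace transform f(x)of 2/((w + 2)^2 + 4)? exp(-2 * x) * sin(2 * x)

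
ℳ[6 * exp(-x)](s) 6 * gamma(s) 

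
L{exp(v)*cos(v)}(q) (q - 1)/((q - 1)^2 + 1)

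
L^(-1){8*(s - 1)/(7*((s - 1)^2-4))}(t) 8*exp(t)*cosh(2*t)/7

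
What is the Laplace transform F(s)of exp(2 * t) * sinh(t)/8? 1/(8 * ((s - 2)^2-1))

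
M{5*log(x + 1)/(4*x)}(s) -5*pi*csc(pi*s)/(4*s - 4)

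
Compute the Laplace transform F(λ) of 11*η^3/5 66/(5*λ^4) 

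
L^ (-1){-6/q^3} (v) -3 * v^2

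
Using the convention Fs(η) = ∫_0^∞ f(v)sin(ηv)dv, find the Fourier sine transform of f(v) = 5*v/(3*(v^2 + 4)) 5*pi*exp(-2*η)/6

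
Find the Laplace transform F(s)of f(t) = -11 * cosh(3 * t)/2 -11 * s/(2 * s^2 - 18)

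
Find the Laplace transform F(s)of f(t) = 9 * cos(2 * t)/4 9 * s/(4 * (s^2 + 4))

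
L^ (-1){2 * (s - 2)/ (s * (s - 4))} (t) 2 * exp (2 * t) * cosh (2 * t)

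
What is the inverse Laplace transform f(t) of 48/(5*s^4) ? 8*t^3/5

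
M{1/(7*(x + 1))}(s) pi*csc(pi*s)/7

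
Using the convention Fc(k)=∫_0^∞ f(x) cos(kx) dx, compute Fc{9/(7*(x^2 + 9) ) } 3*pi*exp(-3*k) /14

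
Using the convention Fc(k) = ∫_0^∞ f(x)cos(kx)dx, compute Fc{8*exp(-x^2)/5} 4*sqrt(pi)*exp(-k^2/4)/5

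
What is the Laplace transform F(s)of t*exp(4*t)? (s - 4)^(-2)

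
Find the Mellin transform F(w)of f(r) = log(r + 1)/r -pi * csc(pi * w)/(w - 1)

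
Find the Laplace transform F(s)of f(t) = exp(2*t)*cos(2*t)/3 (s - 2)/(3*((s - 2)^2 + 4))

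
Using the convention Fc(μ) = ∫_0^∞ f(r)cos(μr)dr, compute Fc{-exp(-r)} -1/(μ^2 + 1)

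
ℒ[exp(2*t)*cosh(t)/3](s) (s - 2)/(3*((s - 2)^2 - 1))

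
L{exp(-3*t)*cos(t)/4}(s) (s + 3)/(4*((s + 3)^2 + 1))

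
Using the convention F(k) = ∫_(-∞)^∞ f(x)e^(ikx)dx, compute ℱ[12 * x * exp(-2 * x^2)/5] 3 * sqrt(2) * I * sqrt(pi) * k * exp(-k^2/8)/10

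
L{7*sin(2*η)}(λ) 14/(λ^2 + 4)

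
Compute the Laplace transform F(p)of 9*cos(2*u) 9*p/(p^2 + 4)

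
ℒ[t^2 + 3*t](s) 3/s^2 + 2/s^3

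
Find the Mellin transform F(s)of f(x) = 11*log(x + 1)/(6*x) -11*pi*csc(pi*s)/(6*s - 6)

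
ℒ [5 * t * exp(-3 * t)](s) 5/(s+3)^2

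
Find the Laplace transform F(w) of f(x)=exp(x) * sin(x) 1/((w - 1) ^2 + 1) 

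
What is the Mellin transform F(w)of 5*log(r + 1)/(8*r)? -5*pi*csc(pi*w)/(8*w - 8)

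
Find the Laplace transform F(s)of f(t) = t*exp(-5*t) (s + 5)^(-2)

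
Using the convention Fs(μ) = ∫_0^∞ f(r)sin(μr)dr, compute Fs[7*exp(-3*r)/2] 7*μ/(2*(μ^2 + 9))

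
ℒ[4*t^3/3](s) 8/s^4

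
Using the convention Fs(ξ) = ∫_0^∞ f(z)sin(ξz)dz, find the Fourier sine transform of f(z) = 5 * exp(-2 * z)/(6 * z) 5 * atan(ξ/2)/6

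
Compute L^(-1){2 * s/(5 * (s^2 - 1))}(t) 2 * cosh(t)/5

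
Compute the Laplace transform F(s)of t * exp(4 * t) (s - 4)^(-2)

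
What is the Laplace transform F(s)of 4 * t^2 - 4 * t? 8/s^3 - 4/s^2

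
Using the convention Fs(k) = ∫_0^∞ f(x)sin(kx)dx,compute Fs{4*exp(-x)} 4*k/(k^2 + 1)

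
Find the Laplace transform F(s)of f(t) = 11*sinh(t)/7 11/(7*(s^2 - 1))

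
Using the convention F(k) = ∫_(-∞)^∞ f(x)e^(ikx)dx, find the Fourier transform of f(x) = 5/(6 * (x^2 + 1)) 5 * pi * exp(-Abs(k))/6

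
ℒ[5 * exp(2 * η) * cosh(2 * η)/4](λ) 5 * (λ - 2)/(4 * λ * (λ - 4))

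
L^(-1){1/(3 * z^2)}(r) r/3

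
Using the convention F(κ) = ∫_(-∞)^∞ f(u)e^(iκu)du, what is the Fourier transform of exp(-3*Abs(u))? 6/(κ^2 + 9)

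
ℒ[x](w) w^(-2)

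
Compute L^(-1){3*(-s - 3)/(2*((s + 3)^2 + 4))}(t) -3*exp(-3*t)*cos(2*t)/2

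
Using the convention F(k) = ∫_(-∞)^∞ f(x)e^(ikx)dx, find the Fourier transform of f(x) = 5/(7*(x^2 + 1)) 5*pi*exp(-Abs(k))/7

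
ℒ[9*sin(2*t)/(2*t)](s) 9*atan(2/s)/2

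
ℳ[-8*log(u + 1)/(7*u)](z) 8*pi*csc(pi*z)/(7*(z - 1))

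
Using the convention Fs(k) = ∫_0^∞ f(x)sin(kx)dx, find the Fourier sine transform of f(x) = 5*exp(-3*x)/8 5*k/(8*(k^2 + 9))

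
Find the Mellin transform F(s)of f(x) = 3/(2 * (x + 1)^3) 3 * pi * (s - 2) * (s - 1)/(4 * sin(pi * s))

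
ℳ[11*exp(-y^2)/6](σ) 11*gamma(σ/2)/12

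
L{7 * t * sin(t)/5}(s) 14 * s/(5 * (s^2 + 1)^2)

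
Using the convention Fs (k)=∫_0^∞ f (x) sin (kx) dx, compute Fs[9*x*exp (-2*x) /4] 9*k/ (k^2+4) ^2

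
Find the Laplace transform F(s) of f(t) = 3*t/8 3/(8*s^2) 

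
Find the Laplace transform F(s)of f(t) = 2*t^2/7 4/(7*s^3)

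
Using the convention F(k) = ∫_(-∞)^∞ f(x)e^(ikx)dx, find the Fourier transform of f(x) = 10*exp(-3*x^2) 10*sqrt(3)*sqrt(pi)*exp(-k^2/12)/3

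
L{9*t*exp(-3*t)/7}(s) 9/(7*(s + 3)^2)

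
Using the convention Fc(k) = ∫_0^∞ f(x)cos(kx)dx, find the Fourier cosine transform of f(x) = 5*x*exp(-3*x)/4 5*(9 - k^2)/(4*(k^2 + 9)^2)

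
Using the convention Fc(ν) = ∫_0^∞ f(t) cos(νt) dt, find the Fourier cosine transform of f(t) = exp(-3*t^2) sqrt(3)*sqrt(pi)*exp(-ν^2/12) /6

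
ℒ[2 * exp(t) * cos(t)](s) 2 * (s - 1)/((s - 1)^2 + 1)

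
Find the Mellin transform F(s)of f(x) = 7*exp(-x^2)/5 7*gamma(s/2)/10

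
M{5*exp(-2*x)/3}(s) 5*gamma(s)/(3*2^s)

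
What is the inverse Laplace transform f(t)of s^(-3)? t^2/2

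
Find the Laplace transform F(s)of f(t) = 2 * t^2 4/s^3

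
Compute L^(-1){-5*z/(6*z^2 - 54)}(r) -5*cosh(3*r)/6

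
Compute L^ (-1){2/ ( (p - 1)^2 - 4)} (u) exp (u)*sinh (2*u)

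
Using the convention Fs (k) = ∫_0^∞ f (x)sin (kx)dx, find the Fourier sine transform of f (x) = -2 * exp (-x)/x -2 * atan (k)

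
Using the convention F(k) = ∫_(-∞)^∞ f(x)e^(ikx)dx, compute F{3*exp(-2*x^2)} 3*sqrt(2)*sqrt(pi)*exp(-k^2/8)/2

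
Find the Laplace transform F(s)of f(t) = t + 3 s^(-2) + 3/s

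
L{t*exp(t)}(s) (s - 1)^(-2)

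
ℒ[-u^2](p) -2/p^3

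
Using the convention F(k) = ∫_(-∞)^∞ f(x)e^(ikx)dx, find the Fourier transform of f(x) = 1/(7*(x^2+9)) pi*exp(-3*Abs(k))/21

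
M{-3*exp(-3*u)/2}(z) -3^(1 - z)*gamma(z)/2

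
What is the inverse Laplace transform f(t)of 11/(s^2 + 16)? 11 * sin(4 * t)/4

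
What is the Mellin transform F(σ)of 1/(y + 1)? pi*csc(pi*σ)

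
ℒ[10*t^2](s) 20/s^3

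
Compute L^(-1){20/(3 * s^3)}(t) 10 * t^2/3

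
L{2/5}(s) 2/(5*s)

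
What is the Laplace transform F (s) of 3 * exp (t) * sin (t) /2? 3/ (2 * ( (s - 1) ^2 + 1) ) 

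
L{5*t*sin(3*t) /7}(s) 30*s/(7*(s^2+9) ^2) 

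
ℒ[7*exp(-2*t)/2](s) 7/(2*(s + 2))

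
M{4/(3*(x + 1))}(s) 4*pi*csc(pi*s)/3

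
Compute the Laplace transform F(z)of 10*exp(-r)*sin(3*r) 30/((z + 1)^2 + 9)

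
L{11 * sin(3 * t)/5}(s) 33/(5 * (s^2 + 9))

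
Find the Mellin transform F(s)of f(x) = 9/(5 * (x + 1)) 9 * pi * csc(pi * s)/5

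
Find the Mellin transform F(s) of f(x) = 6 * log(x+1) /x -6 * pi * csc(pi * s) /(s - 1) 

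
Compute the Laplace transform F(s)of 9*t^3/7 54/(7*s^4)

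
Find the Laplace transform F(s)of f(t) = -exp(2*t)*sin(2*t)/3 -2/(3*(s - 2)^2 + 12)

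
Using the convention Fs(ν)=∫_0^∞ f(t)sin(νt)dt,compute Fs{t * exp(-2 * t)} 4 * ν/(ν^2 + 4)^2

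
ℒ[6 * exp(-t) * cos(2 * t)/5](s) 6 * (s + 1)/(5 * ((s + 1)^2 + 4))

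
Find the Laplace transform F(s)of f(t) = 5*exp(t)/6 5/(6*(s - 1))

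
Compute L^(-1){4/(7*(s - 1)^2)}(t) 4*t*exp(t)/7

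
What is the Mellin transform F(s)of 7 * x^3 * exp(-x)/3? 7 * gamma(s+3)/3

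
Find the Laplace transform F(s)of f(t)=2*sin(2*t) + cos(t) 4/(s^2 + 4) + s/(s^2 + 1)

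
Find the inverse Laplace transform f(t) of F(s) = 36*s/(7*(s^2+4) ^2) 9*t*sin(2*t) /7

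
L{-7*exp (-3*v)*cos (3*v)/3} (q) 7*(-q - 3)/ (3*( (q + 3)^2 + 9))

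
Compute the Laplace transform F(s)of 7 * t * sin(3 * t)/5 42 * s/(5 * (s^2+9)^2)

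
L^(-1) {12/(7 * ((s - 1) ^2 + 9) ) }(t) 4 * exp(t) * sin(3 * t) /7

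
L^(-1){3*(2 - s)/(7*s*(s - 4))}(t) -3*exp(2*t)*cosh(2*t)/7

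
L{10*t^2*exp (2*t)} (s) 20/ (s - 2)^3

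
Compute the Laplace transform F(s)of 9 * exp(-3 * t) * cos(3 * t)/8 9 * (s + 3)/(8 * ((s + 3)^2 + 9))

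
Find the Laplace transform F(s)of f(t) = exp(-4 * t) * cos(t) (s + 4)/((s + 4)^2 + 1)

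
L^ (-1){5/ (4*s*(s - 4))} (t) 5*exp (2*t)*sinh (2*t)/8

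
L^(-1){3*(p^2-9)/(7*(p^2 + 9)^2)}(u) 3*u*cos(3*u)/7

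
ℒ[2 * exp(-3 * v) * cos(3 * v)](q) 2 * (q+3)/((q+3)^2+9)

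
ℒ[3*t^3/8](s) 9/(4*s^4)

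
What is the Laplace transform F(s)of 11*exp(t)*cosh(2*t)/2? 11*(s - 1)/(2*((s - 1)^2 - 4))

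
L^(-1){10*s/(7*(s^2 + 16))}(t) 10*cos(4*t)/7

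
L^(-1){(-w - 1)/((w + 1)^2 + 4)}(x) -exp(-x)*cos(2*x)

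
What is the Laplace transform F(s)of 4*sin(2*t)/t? 4*atan(2/s)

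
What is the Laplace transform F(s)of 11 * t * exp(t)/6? 11/(6 * (s - 1)^2)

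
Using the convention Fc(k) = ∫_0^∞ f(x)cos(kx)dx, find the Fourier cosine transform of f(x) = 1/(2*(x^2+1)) pi*exp(-k)/4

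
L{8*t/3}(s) 8/(3*s^2)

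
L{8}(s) 8/s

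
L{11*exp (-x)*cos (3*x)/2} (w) 11*(w + 1)/ (2*( (w + 1)^2 + 9))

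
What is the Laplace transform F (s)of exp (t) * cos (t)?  (s - 1)/ ( (s - 1)^2 + 1)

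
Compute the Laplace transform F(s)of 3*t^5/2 180/s^6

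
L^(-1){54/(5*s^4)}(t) 9*t^3/5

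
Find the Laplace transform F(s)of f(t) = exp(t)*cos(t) (s - 1)/((s - 1)^2 + 1)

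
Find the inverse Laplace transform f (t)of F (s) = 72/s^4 12 * t^3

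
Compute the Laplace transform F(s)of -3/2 -3/(2 * s)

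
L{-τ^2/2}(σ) -1/σ^3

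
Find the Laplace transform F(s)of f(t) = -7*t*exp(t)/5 -7/(5*(s - 1)^2)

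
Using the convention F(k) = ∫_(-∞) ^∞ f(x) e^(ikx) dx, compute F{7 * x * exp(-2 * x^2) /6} 7 * sqrt(2) * I * sqrt(pi) * k * exp(-k^2/8) /48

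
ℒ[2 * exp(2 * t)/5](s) 2/(5 * (s - 2))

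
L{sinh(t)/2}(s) 1/(2*(s^2 - 1))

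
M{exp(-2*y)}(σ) gamma(σ)/2^σ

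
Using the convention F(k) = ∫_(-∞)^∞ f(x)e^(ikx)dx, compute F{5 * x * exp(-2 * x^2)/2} 5 * sqrt(2) * I * sqrt(pi) * k * exp(-k^2/8)/16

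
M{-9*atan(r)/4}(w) 9*pi*sec(pi*w/2)/(8*w)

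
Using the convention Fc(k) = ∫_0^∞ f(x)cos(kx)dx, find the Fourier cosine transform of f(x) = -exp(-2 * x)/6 -1/(3 * k^2 + 12)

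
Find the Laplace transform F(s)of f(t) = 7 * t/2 7/(2 * s^2)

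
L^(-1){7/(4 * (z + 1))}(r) 7 * exp(-r)/4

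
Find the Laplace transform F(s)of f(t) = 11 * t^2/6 11/(3 * s^3)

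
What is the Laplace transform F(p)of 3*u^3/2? 9/p^4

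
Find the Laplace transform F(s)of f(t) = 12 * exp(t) 12/(s - 1)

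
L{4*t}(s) 4/s^2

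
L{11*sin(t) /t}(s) 11*atan(1/s) 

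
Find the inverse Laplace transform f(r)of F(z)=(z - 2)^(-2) r * exp(2 * r)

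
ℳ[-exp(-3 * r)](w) -gamma(w)/3^w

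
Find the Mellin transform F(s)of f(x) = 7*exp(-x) 7*gamma(s)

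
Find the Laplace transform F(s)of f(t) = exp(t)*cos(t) (s - 1)/((s - 1)^2 + 1)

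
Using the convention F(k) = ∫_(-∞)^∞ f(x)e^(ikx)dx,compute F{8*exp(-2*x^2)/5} 4*sqrt(2)*sqrt(pi)*exp(-k^2/8)/5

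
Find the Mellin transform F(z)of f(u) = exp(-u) gamma(z)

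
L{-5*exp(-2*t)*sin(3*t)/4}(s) -15/(4*(s+2)^2+36)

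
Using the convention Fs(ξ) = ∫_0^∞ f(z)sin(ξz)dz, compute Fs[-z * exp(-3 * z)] -6 * ξ/(ξ^2 + 9)^2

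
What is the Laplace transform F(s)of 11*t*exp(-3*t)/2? 11/(2*(s + 3)^2)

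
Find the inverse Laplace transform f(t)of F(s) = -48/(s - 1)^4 -8 * t^3 * exp(t)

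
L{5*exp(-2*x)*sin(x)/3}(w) 5/(3*((w + 2)^2 + 1))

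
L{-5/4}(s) -5/(4 * s)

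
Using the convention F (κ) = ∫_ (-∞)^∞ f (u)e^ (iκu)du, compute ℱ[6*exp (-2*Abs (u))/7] 24/ (7*(κ^2+4))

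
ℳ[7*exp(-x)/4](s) 7*gamma(s)/4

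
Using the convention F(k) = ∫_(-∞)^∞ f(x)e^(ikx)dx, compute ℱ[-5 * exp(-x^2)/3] -5 * sqrt(pi) * exp(-k^2/4)/3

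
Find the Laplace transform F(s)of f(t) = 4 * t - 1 4/s^2 - 1/s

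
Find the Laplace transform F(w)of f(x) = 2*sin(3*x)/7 6/(7*(w^2+9))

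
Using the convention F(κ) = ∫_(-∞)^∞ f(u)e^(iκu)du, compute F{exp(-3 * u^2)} sqrt(3) * sqrt(pi) * exp(-κ^2/12)/3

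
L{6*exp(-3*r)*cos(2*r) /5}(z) 6*(z + 3) /(5*((z + 3) ^2 + 4) ) 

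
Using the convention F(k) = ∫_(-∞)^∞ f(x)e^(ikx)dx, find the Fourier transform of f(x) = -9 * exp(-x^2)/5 -9 * sqrt(pi) * exp(-k^2/4)/5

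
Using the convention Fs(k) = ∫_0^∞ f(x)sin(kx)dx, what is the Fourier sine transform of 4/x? 2*pi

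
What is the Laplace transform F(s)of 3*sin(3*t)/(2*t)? 3*atan(3/s)/2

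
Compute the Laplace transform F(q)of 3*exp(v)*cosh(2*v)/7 3*(q - 1)/(7*((q - 1)^2 - 4))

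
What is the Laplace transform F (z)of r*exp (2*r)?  (z - 2)^ (-2)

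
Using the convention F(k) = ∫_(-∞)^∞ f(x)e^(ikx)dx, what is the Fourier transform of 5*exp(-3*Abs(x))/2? 15/(k^2 + 9)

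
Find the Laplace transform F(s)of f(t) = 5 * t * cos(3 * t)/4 5 * (s^2-9)/(4 * (s^2+9)^2)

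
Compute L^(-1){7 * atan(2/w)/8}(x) 7 * sin(2 * x)/(8 * x)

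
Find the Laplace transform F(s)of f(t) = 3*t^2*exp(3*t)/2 3/(s - 3)^3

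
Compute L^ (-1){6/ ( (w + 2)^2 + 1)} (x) 6*exp (-2*x)*sin (x)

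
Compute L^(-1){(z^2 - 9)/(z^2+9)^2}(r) r * cos(3 * r)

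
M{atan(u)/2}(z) -pi * sec(pi * z/2)/(4 * z)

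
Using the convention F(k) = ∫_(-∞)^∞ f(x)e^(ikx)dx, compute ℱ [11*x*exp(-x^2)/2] 11*I*sqrt(pi)*k*exp(-k^2/4)/4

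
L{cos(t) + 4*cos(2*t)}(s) 4*s/(s^2 + 4) + s/(s^2 + 1)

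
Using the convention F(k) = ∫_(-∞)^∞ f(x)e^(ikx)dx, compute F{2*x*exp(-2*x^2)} sqrt(2)*I*sqrt(pi)*k*exp(-k^2/8)/4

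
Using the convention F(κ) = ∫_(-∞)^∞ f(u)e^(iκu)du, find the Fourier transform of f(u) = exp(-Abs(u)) 2/(κ^2 + 1)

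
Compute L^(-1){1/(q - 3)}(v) exp(3 * v)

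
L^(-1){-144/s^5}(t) -6*t^4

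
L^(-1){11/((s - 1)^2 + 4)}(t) 11*exp(t)*sin(2*t)/2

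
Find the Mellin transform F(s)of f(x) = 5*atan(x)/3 -5*pi*sec(pi*s/2)/(6*s)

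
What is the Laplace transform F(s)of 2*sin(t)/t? 2*atan(1/s)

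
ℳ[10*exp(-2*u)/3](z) 10*gamma(z)/(3*2^z)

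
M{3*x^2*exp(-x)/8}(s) 3*gamma(s + 2)/8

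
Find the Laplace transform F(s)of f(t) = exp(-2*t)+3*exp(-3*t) 3/(s+3)+1/(s+2)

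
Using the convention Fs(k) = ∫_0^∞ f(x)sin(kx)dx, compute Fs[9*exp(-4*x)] 9*k/(k^2 + 16)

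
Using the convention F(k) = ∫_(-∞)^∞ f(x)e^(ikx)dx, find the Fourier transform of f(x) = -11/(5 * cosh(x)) -11 * pi/(5 * cosh(pi * k/2))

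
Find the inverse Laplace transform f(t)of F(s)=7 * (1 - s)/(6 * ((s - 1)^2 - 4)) -7 * exp(t) * cosh(2 * t)/6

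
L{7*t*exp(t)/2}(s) 7/(2*(s - 1)^2)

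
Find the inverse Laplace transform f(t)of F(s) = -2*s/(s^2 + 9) -2*cos(3*t)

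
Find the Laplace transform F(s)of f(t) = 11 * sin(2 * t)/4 11/(2 * (s^2 + 4))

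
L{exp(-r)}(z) 1/(z + 1)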